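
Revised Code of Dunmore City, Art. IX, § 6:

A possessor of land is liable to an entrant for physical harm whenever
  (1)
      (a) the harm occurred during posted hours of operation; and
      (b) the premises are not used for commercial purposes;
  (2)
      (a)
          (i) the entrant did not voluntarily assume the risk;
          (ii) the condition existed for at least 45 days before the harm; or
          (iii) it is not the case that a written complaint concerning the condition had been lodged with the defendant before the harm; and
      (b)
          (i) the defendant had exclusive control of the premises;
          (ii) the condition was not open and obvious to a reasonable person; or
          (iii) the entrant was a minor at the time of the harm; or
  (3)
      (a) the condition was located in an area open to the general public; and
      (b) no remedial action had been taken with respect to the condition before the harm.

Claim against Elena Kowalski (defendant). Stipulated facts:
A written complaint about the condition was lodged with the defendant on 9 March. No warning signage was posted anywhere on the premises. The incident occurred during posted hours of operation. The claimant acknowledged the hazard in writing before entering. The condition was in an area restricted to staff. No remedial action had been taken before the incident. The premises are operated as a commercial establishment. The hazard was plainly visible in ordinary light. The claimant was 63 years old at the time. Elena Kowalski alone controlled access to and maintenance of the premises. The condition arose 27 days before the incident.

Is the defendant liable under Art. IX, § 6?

(a) during posted hours — met.
(b) not (commercial use) — not satisfied.
(1) = T AND F = false.
(i) no assumed risk — not met.
(ii) condition ≥45 days old — fails.
(iii) not (complaint lodged) — not met.
(a) = F OR F OR F = false.
(i) exclusive control — holds.
(ii) not open/obvious — fails.
(iii) entrant a minor — not satisfied.
(b) = T OR F OR F = true.
So (2) is not satisfied (F AND T).
(a) public area — not met.
(b) no remedial action — satisfied.
So (3) is not satisfied (F AND T).
Overall: F OR F OR F → false.

No — not liable.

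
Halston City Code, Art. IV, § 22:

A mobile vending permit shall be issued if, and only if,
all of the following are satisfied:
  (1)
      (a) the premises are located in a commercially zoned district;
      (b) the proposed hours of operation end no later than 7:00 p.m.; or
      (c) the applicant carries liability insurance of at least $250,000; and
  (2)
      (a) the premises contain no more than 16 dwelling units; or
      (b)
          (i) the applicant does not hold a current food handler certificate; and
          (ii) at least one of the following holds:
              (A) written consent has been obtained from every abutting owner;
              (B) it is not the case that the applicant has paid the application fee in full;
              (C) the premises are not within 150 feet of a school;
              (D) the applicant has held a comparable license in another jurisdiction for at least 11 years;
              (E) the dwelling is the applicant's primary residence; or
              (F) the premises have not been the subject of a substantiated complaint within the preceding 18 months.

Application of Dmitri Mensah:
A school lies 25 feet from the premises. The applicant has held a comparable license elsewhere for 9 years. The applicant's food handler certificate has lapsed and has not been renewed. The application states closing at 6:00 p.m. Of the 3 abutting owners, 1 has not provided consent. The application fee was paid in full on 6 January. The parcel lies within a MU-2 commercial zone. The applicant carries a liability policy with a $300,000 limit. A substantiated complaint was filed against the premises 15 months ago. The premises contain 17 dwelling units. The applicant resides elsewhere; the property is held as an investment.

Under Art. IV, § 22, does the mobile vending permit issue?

No — denied.

(a) commercially zoned — satisfied.
(b) closes by 7 p.m. — satisfied.
(c) insurance ≥ $250,000 — satisfied.
(1) = T OR T OR T = true.
(a) ≤ 16 units — not met.
(i) not (food handler cert.) — met.
(A) all abutters consent — not satisfied.
(B) not (fee paid) — fails.
(C) ≥150 ft from school — fails.
(D) prior license ≥ 11 yr — fails.
(E) primary residence — not met.
(F) no complaint in 18 mo. — fails.
(ii) = F OR F OR F OR F OR F OR F = false.
(b): T AND F → false.
(2): F OR F → false.
So Overall is not satisfied (T AND F).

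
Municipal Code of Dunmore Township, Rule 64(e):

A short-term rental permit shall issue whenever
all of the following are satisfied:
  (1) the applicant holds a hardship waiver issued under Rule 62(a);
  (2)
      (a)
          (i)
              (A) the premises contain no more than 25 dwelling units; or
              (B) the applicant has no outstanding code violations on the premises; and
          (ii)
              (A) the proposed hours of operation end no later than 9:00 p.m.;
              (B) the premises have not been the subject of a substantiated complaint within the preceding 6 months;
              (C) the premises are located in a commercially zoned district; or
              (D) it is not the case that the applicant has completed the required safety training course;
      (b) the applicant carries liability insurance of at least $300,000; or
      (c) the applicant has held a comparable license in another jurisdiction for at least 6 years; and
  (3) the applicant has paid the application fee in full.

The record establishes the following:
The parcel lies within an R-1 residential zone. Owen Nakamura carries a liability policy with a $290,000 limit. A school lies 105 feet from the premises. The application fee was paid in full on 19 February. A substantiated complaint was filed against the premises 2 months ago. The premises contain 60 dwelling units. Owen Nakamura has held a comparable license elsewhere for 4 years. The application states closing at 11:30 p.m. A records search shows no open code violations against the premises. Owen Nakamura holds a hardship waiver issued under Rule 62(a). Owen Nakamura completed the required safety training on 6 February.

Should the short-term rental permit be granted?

(1) hardship waiver — met.
(A) ≤ 25 units — fails.
(B) no code violations — holds.
(i): F OR T → true.
(A) closes by 9 p.m. — not met.
(B) no complaint in 6 mo. — not satisfied.
(C) commercially zoned — not satisfied.
(D) not (safety training) — not satisfied.
(ii): F OR F OR F OR F → false.
(a): T AND F → false.
(b) insurance ≥ $300,000 — fails.
(c) prior license ≥ 6 yr — not met.
(2): F OR F OR F → false.
(3) fee paid — holds.
Overall = T AND F AND T = false.

No — denied.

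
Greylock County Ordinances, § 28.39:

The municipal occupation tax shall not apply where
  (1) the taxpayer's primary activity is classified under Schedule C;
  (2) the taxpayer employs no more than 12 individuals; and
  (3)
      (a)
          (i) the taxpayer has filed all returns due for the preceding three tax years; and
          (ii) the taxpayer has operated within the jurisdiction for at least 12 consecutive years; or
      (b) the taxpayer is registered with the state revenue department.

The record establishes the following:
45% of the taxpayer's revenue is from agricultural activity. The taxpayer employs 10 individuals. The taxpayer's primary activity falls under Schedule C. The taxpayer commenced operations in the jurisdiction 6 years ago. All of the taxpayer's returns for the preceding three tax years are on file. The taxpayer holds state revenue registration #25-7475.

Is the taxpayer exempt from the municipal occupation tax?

(1) Schedule C activity — holds.
(2) ≤ 12 employees — holds.
(i) returns current — satisfied.
(ii) ≥ 12 yrs in jurisdiction — fails.
(a) = T AND F = false.
(b) state-registered — met.
(3): F OR T → true.
So Overall is satisfied (T AND T AND T).

Yes — exempt.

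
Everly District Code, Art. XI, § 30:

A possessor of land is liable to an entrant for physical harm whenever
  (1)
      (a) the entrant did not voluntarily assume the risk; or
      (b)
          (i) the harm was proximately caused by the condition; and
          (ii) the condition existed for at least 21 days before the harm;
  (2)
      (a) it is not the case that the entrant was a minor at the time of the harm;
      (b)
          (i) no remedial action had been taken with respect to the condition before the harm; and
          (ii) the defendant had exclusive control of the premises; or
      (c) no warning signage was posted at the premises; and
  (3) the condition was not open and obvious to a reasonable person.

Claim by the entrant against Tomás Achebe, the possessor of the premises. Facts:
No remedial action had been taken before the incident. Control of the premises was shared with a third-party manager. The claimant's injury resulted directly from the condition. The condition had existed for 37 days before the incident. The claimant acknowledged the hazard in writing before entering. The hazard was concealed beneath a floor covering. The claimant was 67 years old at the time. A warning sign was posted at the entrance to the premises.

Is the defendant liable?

(a) no assumed risk — not met.
(i) proximate cause — met.
(ii) condition ≥21 days old — met.
So (b) is satisfied (T AND T).
(1): F OR T → true.
(a) not (entrant a minor) — met.
(i) no remedial action — holds.
(ii) exclusive control — not satisfied.
(b) = T AND F = false.
(c) no signage posted — not met.
(2) = T OR F OR F = true.
(3) not open/obvious — holds.
Overall = T AND T AND T = true.

Yes — liable.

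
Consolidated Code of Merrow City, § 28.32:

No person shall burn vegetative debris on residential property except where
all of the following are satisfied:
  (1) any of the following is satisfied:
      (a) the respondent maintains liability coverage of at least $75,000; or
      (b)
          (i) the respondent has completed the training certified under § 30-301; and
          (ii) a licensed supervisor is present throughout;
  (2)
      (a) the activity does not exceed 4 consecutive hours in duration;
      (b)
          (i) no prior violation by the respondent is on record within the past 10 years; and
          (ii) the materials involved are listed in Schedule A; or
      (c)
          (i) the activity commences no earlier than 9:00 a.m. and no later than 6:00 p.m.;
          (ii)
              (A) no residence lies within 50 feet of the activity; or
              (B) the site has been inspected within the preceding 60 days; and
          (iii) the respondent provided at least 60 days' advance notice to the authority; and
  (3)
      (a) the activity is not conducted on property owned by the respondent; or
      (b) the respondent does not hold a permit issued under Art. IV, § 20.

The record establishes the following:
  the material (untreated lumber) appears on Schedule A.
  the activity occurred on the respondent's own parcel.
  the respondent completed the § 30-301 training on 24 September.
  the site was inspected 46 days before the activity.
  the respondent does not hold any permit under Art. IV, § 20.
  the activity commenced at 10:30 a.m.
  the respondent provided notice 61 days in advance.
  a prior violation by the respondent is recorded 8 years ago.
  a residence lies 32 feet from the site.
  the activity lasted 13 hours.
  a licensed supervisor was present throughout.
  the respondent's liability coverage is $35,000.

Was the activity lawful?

Yes — lawful.

(a) coverage ≥ $75,000 — not satisfied.
(i) training certified — satisfied.
(ii) supervisor present — satisfied.
So (b) is satisfied (T AND T).
(1): F OR T → true.
(a) ≤ 4 hrs duration — fails.
(i) no prior violation — fails.
(ii) Schedule A material — satisfied.
(b): F AND T → false.
(i) start within hours — satisfied.
(A) no residence in 50 ft — not satisfied.
(B) site inspected — met.
So (ii) is satisfied (F OR T).
(iii) ≥60 days' notice — holds.
(c): T AND T AND T → true.
(2): F OR F OR T → true.
(a) not (own property) — not satisfied.
(b) not (holds permit) — satisfied.
(3): F OR T → true.
Overall: T AND T AND T → true.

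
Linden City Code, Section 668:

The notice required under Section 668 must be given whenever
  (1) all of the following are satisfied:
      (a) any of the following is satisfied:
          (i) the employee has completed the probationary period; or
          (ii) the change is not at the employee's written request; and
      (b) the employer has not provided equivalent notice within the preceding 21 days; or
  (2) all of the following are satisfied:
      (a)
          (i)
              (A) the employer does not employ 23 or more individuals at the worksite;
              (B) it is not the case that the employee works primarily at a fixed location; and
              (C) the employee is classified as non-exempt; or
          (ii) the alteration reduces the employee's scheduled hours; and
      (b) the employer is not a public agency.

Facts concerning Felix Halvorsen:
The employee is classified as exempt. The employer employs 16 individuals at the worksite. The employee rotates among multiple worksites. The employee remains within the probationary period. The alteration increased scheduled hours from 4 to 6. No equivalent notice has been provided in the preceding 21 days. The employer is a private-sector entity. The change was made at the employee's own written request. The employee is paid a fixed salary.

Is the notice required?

(i) past probation — not satisfied.
(ii) not employee-requested — not satisfied.
So (a) is not satisfied (F OR F).
(b) no recent notice — satisfied.
(1): F AND T → false.
(A) not (≥ 23 at site) — met.
(B) not (fixed location) — holds.
(C) non-exempt — fails.
(i): T AND T AND F → false.
(ii) hours reduced — not met.
(a): F OR F → false.
(b) not (public agency) — satisfied.
(2) = F AND T = false.
Overall = F OR F = false.

No — not required.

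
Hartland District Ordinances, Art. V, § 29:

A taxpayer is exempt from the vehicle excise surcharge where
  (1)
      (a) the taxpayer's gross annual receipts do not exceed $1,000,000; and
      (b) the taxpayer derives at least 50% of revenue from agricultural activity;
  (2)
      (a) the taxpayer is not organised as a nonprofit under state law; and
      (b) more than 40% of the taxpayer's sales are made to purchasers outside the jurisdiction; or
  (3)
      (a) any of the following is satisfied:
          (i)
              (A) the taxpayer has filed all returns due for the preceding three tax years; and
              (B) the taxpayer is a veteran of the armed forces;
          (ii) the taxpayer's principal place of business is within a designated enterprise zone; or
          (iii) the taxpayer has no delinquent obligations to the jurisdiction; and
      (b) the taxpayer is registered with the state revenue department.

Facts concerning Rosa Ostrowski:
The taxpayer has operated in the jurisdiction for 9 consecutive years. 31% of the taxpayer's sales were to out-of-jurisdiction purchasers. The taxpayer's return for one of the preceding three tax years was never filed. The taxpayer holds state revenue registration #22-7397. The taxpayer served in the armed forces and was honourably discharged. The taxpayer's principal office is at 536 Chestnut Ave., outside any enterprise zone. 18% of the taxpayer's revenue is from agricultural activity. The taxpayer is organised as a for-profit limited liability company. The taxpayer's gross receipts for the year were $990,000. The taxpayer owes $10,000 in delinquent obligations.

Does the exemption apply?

No — not exempt.

(a) receipts ≤ $1,000,000 — satisfied.
(b) ≥50% agricultural — not met.
(1) = T AND F = false.
(a) not (nonprofit) — met.
(b) >40% out-of-jur. sales — not met.
So (2) is not satisfied (T AND F).
(A) returns current — not satisfied.
(B) veteran — holds.
So (i) is not satisfied (F AND T).
(ii) in enterprise zone — not satisfied.
(iii) no delinquency — not met.
So (a) is not satisfied (F OR F OR F).
(b) state-registered — satisfied.
So (3) is not satisfied (F AND T).
Overall: F OR F OR F → false.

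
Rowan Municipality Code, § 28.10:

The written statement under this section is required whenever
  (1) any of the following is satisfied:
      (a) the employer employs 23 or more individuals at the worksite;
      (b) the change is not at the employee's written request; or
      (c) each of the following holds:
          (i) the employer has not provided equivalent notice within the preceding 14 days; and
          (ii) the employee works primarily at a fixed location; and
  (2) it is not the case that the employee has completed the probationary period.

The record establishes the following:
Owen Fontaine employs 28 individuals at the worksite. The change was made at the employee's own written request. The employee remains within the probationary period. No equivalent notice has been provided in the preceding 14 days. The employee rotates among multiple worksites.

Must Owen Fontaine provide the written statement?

(a) ≥ 23 at site — met.
(b) not employee-requested — fails.
(i) no recent notice — met.
(ii) fixed location — fails.
(c) = T AND F = false.
So (1) is satisfied (T OR F OR F).
(2) not (past probation) — met.
So Overall is satisfied (T AND T).

Yes — required.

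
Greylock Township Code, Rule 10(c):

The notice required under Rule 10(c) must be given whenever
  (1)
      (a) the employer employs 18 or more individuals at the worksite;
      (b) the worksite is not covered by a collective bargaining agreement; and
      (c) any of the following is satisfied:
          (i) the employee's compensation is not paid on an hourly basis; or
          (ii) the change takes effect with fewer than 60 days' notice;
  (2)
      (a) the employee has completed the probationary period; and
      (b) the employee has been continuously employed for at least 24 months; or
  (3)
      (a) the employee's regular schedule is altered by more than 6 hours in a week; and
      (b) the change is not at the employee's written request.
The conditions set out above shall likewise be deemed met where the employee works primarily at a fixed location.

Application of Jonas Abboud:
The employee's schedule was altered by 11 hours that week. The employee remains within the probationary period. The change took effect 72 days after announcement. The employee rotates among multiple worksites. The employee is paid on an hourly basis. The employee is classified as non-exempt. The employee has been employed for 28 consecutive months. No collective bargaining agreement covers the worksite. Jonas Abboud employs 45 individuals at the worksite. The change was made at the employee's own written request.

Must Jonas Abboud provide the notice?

(a) ≥ 18 at site — satisfied.
(b) no CBA — met.
(i) not (hourly-paid) — not met.
(ii) < 60 days' notice — not met.
(c) = F OR F = false.
(1): T AND T AND F → false.
(a) past probation — not met.
(b) tenure ≥ 24 mo. — met.
(2) = F AND T = false.
(a) schedule shift > 6h — holds.
(b) not employee-requested — fails.
(3): T AND F → false.
So Overall is not satisfied (F OR F OR F).
Exception (fixed location) — not satisfied.
Result: main false OR exception false → false.

No — not required.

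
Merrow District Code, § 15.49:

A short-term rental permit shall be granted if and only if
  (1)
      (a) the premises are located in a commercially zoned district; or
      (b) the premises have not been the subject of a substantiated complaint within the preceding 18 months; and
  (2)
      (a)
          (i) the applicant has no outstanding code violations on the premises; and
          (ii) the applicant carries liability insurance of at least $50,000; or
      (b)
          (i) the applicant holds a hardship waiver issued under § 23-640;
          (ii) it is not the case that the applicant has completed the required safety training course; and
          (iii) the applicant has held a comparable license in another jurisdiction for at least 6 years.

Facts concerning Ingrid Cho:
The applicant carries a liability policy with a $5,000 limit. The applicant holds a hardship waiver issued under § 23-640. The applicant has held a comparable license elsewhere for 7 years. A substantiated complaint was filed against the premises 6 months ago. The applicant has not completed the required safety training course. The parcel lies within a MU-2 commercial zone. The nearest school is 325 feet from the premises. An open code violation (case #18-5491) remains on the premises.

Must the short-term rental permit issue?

(a) commercially zoned — satisfied.
(b) no complaint in 18 mo. — not met.
So (1) is satisfied (T OR F).
(i) no code violations — fails.
(ii) insurance ≥ $50,000 — not satisfied.
(a) = F AND F = false.
(i) hardship waiver — holds.
(ii) not (safety training) — holds.
(iii) prior license ≥ 6 yr — satisfied.
(b): T AND T AND T → true.
So (2) is satisfied (F OR T).
Overall: T AND T → true.

Yes — granted.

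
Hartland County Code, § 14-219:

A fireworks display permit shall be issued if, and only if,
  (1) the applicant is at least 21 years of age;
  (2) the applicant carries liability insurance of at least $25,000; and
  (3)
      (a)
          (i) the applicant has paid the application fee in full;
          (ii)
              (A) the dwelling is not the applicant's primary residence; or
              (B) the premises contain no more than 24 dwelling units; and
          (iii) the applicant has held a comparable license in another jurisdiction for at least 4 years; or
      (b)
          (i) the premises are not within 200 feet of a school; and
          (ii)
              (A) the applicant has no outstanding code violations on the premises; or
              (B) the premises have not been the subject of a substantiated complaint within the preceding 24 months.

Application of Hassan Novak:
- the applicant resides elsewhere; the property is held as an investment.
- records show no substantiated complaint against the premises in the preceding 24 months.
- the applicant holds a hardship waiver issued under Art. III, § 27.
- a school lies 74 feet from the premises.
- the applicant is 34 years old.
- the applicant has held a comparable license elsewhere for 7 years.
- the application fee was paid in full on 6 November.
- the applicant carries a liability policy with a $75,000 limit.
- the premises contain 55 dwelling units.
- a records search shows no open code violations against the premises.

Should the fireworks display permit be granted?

(1) age ≥ 21 — met.
(2) insurance ≥ $25,000 — holds.
(i) fee paid — holds.
(A) not (primary residence) — met.
(B) ≤ 24 units — fails.
(ii) = T OR F = true.
(iii) prior license ≥ 4 yr — satisfied.
(a): T AND T AND T → true.
(i) ≥200 ft from school — not satisfied.
(A) no code violations — holds.
(B) no complaint in 24 mo. — satisfied.
(ii) = T OR T = true.
(b) = F AND T = false.
So (3) is satisfied (T OR F).
So Overall is satisfied (T AND T AND T).

Yes — granted.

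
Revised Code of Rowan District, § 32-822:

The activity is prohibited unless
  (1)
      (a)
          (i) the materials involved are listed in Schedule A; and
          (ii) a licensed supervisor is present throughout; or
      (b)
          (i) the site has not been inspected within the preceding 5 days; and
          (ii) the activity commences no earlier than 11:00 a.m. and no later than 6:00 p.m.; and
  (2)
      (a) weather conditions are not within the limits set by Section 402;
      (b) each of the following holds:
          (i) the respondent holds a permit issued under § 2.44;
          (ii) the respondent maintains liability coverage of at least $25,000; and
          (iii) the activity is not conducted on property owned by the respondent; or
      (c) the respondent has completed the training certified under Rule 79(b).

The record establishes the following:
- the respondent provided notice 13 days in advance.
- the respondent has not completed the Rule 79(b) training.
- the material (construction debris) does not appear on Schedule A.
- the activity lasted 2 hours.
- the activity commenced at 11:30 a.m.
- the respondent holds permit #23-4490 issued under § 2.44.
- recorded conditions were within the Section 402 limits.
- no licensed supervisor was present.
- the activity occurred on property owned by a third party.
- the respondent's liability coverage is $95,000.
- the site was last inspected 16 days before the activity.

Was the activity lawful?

(i) Schedule A material — not met.
(ii) supervisor present — not met.
So (a) is not satisfied (F AND F).
(i) not (site inspected) — holds.
(ii) start within hours — met.
(b) = T AND T = true.
So (1) is satisfied (F OR T).
(a) not (weather ok) — fails.
(i) holds permit — met.
(ii) coverage ≥ $25,000 — met.
(iii) not (own property) — holds.
(b) = T AND T AND T = true.
(c) training certified — not met.
(2): F OR T OR F → true.
Overall: T AND T → true.

Yes — lawful.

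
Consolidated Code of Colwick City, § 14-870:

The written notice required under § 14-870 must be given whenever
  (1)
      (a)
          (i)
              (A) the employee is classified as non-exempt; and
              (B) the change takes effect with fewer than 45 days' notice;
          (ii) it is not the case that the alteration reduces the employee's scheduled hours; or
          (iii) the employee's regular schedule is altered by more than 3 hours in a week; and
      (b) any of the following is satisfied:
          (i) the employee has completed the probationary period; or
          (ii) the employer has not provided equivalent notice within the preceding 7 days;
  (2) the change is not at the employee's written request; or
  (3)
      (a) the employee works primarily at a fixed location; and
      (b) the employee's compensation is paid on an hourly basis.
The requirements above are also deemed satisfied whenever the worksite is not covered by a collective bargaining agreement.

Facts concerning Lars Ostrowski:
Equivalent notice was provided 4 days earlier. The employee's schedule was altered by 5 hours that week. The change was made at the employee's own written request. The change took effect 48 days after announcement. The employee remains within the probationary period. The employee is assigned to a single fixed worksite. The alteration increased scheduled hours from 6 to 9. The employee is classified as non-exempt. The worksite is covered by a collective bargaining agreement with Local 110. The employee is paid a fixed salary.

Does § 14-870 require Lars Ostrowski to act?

(A) non-exempt — satisfied.
(B) < 45 days' notice — not met.
So (i) is not satisfied (T AND F).
(ii) not (hours reduced) — holds.
(iii) schedule shift > 3h — holds.
(a): F OR T OR T → true.
(i) past probation — fails.
(ii) no recent notice — not met.
So (b) is not satisfied (F OR F).
So (1) is not satisfied (T AND F).
(2) not employee-requested — fails.
(a) fixed location — met.
(b) hourly-paid — not satisfied.
So (3) is not satisfied (T AND F).
So Overall is not satisfied (F OR F OR F).
Exception (no CBA) — not satisfied.
Result: main false OR exception false → false.

No — not required.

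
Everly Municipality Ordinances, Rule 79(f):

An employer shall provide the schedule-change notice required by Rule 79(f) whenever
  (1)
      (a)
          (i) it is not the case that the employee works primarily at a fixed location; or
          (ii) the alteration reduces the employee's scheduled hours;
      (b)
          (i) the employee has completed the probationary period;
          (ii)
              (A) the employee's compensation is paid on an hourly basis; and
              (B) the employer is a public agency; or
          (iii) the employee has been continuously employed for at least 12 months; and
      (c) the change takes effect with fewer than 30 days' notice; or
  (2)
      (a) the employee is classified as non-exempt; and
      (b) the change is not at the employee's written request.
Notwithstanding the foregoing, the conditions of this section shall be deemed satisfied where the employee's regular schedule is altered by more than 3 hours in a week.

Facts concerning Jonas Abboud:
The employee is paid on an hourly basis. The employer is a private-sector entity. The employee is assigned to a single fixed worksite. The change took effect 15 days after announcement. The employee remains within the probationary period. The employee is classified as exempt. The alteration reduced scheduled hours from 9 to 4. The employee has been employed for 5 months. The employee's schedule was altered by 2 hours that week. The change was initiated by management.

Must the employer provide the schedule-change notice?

(i) not (fixed location) — not met.
(ii) hours reduced — holds.
(a) = F OR T = true.
(i) past probation — fails.
(A) hourly-paid — holds.
(B) public agency — not satisfied.
So (ii) is not satisfied (T AND F).
(iii) tenure ≥ 12 mo. — not satisfied.
(b): F OR F OR F → false.
(c) < 30 days' notice — satisfied.
(1): T AND F AND T → false.
(a) non-exempt — not met.
(b) not employee-requested — satisfied.
(2): F AND T → false.
Overall: F OR F → false.
Exception (schedule shift > 3h) — not satisfied.
Result: main false OR exception false → false.

No — not required.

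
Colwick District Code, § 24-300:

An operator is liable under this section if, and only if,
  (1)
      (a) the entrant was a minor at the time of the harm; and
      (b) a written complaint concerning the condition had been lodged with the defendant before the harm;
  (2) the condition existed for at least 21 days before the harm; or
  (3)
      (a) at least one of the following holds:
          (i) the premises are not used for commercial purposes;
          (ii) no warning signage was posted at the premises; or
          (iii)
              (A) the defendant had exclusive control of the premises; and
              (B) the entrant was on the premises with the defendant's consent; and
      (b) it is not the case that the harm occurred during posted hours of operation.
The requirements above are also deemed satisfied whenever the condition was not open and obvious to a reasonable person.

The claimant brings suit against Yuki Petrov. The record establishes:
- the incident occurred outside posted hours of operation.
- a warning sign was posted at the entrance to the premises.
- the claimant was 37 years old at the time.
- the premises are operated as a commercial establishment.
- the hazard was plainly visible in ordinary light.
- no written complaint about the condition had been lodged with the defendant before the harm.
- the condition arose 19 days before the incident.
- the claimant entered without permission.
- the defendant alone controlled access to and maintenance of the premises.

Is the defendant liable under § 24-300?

(a) entrant a minor — not met.
(b) complaint lodged — not satisfied.
So (1) is not satisfied (F AND F).
(2) condition ≥21 days old — not met.
(i) not (commercial use) — fails.
(ii) no signage posted — not satisfied.
(A) exclusive control — satisfied.
(B) consent to enter — fails.
(iii) = T AND F = false.
(a) = F OR F OR F = false.
(b) not (during posted hours) — satisfied.
(3) = F AND T = false.
So Overall is not satisfied (F OR F OR F).
Exception (not open/obvious) — not satisfied.
Result: main false OR exception false → false.

No — not liable.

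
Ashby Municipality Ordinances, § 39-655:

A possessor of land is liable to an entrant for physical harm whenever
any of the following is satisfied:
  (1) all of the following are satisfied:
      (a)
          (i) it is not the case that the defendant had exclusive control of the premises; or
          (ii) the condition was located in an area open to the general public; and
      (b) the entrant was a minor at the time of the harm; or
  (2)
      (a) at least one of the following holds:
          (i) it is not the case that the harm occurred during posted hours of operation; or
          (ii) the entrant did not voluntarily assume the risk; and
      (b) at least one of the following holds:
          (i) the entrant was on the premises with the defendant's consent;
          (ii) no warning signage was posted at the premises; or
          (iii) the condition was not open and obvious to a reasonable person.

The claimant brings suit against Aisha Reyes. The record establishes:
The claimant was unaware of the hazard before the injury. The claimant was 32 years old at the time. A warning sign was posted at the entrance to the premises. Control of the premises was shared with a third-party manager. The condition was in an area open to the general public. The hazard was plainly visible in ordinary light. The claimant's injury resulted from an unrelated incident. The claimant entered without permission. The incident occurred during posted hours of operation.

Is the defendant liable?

No — not liable.

(i) not (exclusive control) — satisfied.
(ii) public area — holds.
(a): T OR T → true.
(b) entrant a minor — not met.
So (1) is not satisfied (T AND F).
(i) not (during posted hours) — not met.
(ii) no assumed risk — satisfied.
(a): F OR T → true.
(i) consent to enter — fails.
(ii) no signage posted — not satisfied.
(iii) not open/obvious — fails.
(b) = F OR F OR F = false.
(2): T AND F → false.
Overall = F OR F = false.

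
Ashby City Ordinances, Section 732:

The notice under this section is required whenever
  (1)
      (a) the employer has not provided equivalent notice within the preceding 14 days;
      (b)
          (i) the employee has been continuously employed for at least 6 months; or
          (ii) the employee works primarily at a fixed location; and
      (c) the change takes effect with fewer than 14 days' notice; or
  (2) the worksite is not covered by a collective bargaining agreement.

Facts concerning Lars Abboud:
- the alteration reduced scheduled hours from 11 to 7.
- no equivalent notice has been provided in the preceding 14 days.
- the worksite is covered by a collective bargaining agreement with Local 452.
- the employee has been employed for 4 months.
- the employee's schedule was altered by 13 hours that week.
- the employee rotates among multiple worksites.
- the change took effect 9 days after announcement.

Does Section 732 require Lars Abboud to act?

No — not required.

(a) no recent notice — satisfied.
(i) tenure ≥ 6 mo. — not met.
(ii) fixed location — not satisfied.
(b) = F OR F = false.
(c) < 14 days' notice — met.
So (1) is not satisfied (T AND F AND T).
(2) no CBA — not satisfied.
Overall: F OR F → false.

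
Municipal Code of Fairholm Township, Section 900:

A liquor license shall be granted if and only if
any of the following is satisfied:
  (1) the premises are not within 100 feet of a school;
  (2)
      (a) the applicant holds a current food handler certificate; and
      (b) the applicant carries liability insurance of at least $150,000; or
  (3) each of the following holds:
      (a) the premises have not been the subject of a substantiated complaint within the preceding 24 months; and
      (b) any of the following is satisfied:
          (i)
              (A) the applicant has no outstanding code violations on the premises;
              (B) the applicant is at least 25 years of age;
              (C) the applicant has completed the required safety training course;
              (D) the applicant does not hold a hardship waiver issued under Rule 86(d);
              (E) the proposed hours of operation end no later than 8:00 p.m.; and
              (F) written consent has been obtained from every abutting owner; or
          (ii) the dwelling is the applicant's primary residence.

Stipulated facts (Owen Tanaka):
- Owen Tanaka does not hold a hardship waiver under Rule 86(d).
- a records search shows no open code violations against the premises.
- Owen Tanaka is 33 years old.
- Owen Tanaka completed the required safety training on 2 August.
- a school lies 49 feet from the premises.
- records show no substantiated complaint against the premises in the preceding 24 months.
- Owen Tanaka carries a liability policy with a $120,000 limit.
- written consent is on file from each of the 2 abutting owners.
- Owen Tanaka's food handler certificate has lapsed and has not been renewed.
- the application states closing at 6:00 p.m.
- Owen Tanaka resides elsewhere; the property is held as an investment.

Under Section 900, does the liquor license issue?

Yes — granted.

(1) ≥100 ft from school — not met.
(a) food handler cert. — not met.
(b) insurance ≥ $150,000 — not satisfied.
So (2) is not satisfied (F AND F).
(a) no complaint in 24 mo. — holds.
(A) no code violations — holds.
(B) age ≥ 25 — holds.
(C) safety training — satisfied.
(D) not (hardship waiver) — holds.
(E) closes by 8 p.m. — holds.
(F) all abutters consent — holds.
(i): T AND T AND T AND T AND T AND T → true.
(ii) primary residence — fails.
(b): T OR F → true.
(3) = T AND T = true.
So Overall is satisfied (F OR F OR T).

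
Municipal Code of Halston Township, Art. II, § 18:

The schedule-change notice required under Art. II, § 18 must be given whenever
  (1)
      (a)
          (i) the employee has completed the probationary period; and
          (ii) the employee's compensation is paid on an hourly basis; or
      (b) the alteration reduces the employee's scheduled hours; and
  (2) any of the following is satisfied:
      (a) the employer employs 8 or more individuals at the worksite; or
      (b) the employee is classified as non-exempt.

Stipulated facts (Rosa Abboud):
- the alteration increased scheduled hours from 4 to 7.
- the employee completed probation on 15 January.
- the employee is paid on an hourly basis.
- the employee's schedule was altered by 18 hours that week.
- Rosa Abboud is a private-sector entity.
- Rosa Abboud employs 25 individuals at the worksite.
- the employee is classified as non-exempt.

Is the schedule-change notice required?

(i) past probation — satisfied.
(ii) hourly-paid — met.
(a) = T AND T = true.
(b) hours reduced — not met.
So (1) is satisfied (T OR F).
(a) ≥ 8 at site — met.
(b) non-exempt — met.
(2): T OR T → true.
So Overall is satisfied (T AND T).

Yes — required.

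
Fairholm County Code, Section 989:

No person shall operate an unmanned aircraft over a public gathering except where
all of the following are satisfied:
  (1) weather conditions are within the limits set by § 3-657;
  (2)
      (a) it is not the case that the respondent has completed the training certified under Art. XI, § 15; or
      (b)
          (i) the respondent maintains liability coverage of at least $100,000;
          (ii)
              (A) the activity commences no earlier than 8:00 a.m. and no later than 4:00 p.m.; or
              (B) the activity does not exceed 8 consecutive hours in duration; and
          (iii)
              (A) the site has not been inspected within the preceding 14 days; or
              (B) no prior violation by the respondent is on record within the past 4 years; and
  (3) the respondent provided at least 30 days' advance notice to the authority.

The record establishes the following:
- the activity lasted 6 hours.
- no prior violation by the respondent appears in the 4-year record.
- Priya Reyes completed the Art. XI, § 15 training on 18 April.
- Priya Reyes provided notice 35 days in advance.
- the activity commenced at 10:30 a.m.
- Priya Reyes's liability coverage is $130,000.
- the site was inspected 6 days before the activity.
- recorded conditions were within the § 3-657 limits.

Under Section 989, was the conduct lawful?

Yes — lawful.

(1) weather ok — holds.
(a) not (training certified) — not met.
(i) coverage ≥ $100,000 — holds.
(A) start within hours — met.
(B) ≤ 8 hrs duration — satisfied.
(ii): T OR T → true.
(A) not (site inspected) — not satisfied.
(B) no prior violation — satisfied.
(iii) = F OR T = true.
(b): T AND T AND T → true.
So (2) is satisfied (F OR T).
(3) ≥30 days' notice — met.
Overall: T AND T AND T → true.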